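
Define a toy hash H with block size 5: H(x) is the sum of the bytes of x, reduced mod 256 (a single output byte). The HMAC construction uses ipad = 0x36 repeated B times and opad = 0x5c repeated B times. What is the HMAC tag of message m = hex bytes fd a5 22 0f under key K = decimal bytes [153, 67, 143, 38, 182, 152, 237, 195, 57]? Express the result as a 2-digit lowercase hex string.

ad

Key decimal bytes [153, 67, 143, 38, 182, 152, 237, 195, 57] = 99 43 8f 26 b6 98 ed c3 39 is 9 bytes > B = 5, so hash it first: H(key) = c8, then zero-pad to 5 bytes: K' = c8 00 00 00 00.
K' ⊕ ipad = fe 36 36 36 36.  K' ⊕ opad = 94 5c 5c 5c 5c.
Inner input = (K'⊕ipad) ∥ m = fe 36 36 36 36 ∥ fd a5 22 0f.
Inner hash: sum = 254+54+54+54+54+253+165+34+15 = 937; mod 256 = 169 → a9.
Outer input = (K'⊕opad) ∥ inner = 94 5c 5c 5c 5c ∥ a9.
Outer hash (tag): sum = 148+92+92+92+92+169 = 685; mod 256 = 173 → ad.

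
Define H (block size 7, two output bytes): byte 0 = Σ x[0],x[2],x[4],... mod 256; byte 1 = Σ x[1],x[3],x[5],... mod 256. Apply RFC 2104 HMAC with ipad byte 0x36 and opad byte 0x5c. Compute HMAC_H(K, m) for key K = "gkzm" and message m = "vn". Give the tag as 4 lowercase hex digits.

7d3b

Key "gkzm" = 67 6b 7a 6d is 4 bytes ≤ B = 7; zero-pad to 7 bytes: K' = 67 6b 7a 6d 00 00 00.
K' ⊕ ipad = 51 5d 4c 5b 36 36 36.  K' ⊕ opad = 3b 37 26 31 5c 5c 5c.
Inner input = (K'⊕ipad) ∥ m = 51 5d 4c 5b 36 36 36 ∥ 76 6e.
Inner hash: even-index sum = 375 mod 256 = 119; odd-index sum = 356 mod 256 = 100 → 77 64.
Outer input = (K'⊕opad) ∥ inner = 3b 37 26 31 5c 5c 5c ∥ 77 64.
Outer hash (tag): even-index sum = 381 mod 256 = 125; odd-index sum = 315 mod 256 = 59 → 7d 3b.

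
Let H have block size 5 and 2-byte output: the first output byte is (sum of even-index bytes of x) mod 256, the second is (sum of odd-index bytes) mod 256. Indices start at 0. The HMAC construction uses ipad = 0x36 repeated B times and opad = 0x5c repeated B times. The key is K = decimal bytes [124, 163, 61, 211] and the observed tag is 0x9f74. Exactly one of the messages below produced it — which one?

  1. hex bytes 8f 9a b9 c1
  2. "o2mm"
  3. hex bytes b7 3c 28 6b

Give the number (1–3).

1

Key decimal bytes [124, 163, 61, 211] = 7c a3 3d d3 is 4 bytes ≤ B = 5; zero-pad to 5 bytes: K' = 7c a3 3d d3 00.
K' ⊕ ipad = 4a 95 0b e5 36; K' ⊕ opad = 20 ff 61 8f 5c.
m1: inner = H(4a 95 0b e5 36 8f 9a b9 c1) = e6 c2; tag = H(20 ff 61 8f 5c e6 c2) = 9f74 ← matches
m2: inner = H(4a 95 0b e5 36 6f 32 6d 6d) = 2a 56; tag = H(20 ff 61 8f 5c 2a 56) = 33b8
m3: inner = H(4a 95 0b e5 36 b7 3c 28 6b) = 32 59; tag = H(20 ff 61 8f 5c 32 59) = 36c0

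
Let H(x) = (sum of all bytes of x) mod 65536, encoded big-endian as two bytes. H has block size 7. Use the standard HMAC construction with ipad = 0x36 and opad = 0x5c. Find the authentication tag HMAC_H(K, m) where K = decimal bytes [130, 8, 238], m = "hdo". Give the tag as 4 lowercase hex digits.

0434

Key decimal bytes [130, 8, 238] = 82 08 ee is 3 bytes ≤ B = 7; zero-pad to 7 bytes: K' = 82 08 ee 00 00 00 00.
K' ⊕ ipad = b4 3e d8 36 36 36 36.  K' ⊕ opad = de 54 b2 5c 5c 5c 5c.
Inner input = (K'⊕ipad) ∥ m = b4 3e d8 36 36 36 36 ∥ 68 64 6f.
Inner hash: sum = 180+62+216+54+54+54+54+104+100+111 = 989 → 03 dd.
Outer input = (K'⊕opad) ∥ inner = de 54 b2 5c 5c 5c 5c ∥ 03 dd.
Outer hash (tag): sum = 222+84+178+92+92+92+92+3+221 = 1076 → 04 34.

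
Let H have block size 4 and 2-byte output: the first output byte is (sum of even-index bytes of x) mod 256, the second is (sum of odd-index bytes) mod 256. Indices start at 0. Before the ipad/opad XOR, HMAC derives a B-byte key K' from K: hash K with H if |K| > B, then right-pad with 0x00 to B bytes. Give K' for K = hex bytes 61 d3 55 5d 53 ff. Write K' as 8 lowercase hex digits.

|K| = 6 > B = 4, so first hash the key.
H(K): even-index sum = 265 mod 256 = 9; odd-index sum = 559 mod 256 = 47 → 09 2f.
Zero-pad H(K) = 09 2f to 4 bytes: K' = 09 2f 00 00.

092f0000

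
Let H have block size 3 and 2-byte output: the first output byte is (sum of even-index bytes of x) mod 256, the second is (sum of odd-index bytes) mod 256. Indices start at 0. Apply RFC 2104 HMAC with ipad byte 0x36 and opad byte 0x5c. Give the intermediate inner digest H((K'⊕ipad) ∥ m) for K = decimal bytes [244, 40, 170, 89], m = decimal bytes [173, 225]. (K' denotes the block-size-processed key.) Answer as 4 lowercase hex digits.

bf64

Key decimal bytes [244, 40, 170, 89] = f4 28 aa 59 is 4 bytes > B = 3, so hash it first: H(key) = 9e 81, then zero-pad to 3 bytes: K' = 9e 81 00.
K' ⊕ ipad = a8 b7 36.
Inner input = a8 b7 36 ∥ ad e1.
Inner hash: even-index sum = 447 mod 256 = 191; odd-index sum = 356 mod 256 = 100 → bf 64.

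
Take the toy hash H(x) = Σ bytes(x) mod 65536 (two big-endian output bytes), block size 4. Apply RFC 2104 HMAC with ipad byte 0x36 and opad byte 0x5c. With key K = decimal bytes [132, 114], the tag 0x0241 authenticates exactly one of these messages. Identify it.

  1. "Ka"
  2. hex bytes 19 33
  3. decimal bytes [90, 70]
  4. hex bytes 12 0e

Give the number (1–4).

Key decimal bytes [132, 114] = 84 72 is 2 bytes ≤ B = 4; zero-pad to 4 bytes: K' = 84 72 00 00.
K' ⊕ ipad = b2 44 36 36; K' ⊕ opad = d8 2e 5c 5c.
m1: inner = H(b2 44 36 36 4b 61) = 02 0e; tag = H(d8 2e 5c 5c 02 0e) = 01ce
m2: inner = H(b2 44 36 36 19 33) = 01 ae; tag = H(d8 2e 5c 5c 01 ae) = 026d
m3: inner = H(b2 44 36 36 5a 46) = 02 02; tag = H(d8 2e 5c 5c 02 02) = 01c2
m4: inner = H(b2 44 36 36 12 0e) = 01 82; tag = H(d8 2e 5c 5c 01 82) = 0241 ← matches

4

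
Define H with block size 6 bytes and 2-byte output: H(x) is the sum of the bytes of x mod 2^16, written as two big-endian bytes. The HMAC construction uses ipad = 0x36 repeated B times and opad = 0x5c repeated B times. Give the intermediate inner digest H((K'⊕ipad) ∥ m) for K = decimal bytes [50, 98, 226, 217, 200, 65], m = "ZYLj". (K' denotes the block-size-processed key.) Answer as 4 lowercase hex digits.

04f9

Key decimal bytes [50, 98, 226, 217, 200, 65] = 32 62 e2 d9 c8 41 is exactly B = 6 bytes: K' = 32 62 e2 d9 c8 41.
K' ⊕ ipad = 04 54 d4 ef fe 77.
Inner input = 04 54 d4 ef fe 77 ∥ 5a 59 4c 6a.
Inner hash: sum = 4+84+212+239+254+119+90+89+76+106 = 1273 → 04 f9.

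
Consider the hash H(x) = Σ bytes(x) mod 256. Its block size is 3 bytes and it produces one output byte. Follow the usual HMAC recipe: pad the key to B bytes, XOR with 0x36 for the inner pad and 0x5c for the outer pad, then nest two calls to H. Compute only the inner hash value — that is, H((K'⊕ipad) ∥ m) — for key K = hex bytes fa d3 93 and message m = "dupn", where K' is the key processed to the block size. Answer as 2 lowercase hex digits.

0d

Key hex bytes fa d3 93 is exactly B = 3 bytes: K' = fa d3 93.
K' ⊕ ipad = cc e5 a5.
Inner input = cc e5 a5 ∥ 64 75 70 6e.
Inner hash: sum = 204+229+165+100+117+112+110 = 1037; mod 256 = 13 → 0d.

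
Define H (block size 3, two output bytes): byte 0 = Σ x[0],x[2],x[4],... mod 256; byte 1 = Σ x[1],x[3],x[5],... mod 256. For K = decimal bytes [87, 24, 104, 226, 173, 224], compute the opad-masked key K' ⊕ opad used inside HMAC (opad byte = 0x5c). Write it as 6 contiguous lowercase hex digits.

30865c

Key decimal bytes [87, 24, 104, 226, 173, 224] = 57 18 68 e2 ad e0 is 6 bytes > B = 3, so hash it first: H(key) = 6c da, then zero-pad to 3 bytes: K' = 6c da 00.
XOR each byte with 0x5c: 6c⊕5c=30, da⊕5c=86, 00⊕5c=5c.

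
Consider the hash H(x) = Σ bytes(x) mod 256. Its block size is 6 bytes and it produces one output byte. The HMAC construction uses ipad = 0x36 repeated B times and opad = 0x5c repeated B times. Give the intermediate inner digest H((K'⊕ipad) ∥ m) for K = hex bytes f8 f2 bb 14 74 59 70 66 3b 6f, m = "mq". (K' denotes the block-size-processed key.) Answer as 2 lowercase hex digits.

Key hex bytes f8 f2 bb 14 74 59 70 66 3b 6f is 10 bytes > B = 6, so hash it first: H(key) = 06, then zero-pad to 6 bytes: K' = 06 00 00 00 00 00.
K' ⊕ ipad = 30 36 36 36 36 36.
Inner input = 30 36 36 36 36 36 ∥ 6d 71.
Inner hash: sum = 48+54+54+54+54+54+109+113 = 540; mod 256 = 28 → 1c.

1c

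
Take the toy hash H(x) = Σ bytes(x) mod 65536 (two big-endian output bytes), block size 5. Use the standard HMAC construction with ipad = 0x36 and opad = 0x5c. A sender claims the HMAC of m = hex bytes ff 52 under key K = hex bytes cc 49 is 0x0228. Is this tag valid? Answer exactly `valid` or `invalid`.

Key hex bytes cc 49 is 2 bytes ≤ B = 5; zero-pad to 5 bytes: K' = cc 49 00 00 00.
K' ⊕ ipad = fa 7f 36 36 36; K' ⊕ opad = 90 15 5c 5c 5c.
Inner hash: sum = 250+127+54+54+54+255+82 = 876 → 03 6c.
Outer hash (recomputed tag): sum = 144+21+92+92+92+3+108 = 552 → 02 28.
Recomputed tag = 0228; claimed = 0228 → match.

valid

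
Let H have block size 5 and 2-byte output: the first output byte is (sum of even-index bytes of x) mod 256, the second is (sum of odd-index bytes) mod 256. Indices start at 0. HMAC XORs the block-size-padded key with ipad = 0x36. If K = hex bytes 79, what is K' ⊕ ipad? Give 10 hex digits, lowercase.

4f36363636

Key hex bytes 79 is 1 byte ≤ B = 5; zero-pad to 5 bytes: K' = 79 00 00 00 00.
XOR each byte with 0x36: 79⊕36=4f, 00⊕36=36, 00⊕36=36, 00⊕36=36, 00⊕36=36.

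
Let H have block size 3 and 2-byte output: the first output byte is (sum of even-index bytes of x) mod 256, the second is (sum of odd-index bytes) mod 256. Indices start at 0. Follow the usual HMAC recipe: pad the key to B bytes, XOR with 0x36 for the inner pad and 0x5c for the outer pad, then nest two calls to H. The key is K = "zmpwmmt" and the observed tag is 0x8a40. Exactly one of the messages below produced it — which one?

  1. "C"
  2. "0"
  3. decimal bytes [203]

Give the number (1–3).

2

Key "zmpwmmt" = 7a 6d 70 77 6d 6d 74 is 7 bytes > B = 3, so hash it first: H(key) = cb 51, then zero-pad to 3 bytes: K' = cb 51 00.
K' ⊕ ipad = fd 67 36; K' ⊕ opad = 97 0d 5c.
m1: inner = H(fd 67 36 43) = 33 aa; tag = H(97 0d 5c 33 aa) = 9d40
m2: inner = H(fd 67 36 30) = 33 97; tag = H(97 0d 5c 33 97) = 8a40 ← matches
m3: inner = H(fd 67 36 cb) = 33 32; tag = H(97 0d 5c 33 32) = 2540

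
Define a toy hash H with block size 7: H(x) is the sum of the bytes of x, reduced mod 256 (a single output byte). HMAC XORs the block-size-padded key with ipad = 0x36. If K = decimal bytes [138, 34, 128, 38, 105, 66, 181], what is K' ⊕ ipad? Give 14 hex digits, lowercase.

Key decimal bytes [138, 34, 128, 38, 105, 66, 181] = 8a 22 80 26 69 42 b5 is exactly B = 7 bytes: K' = 8a 22 80 26 69 42 b5.
XOR each byte with 0x36: 8a⊕36=bc, 22⊕36=14, 80⊕36=b6, 26⊕36=10, 69⊕36=5f, 42⊕36=74, b5⊕36=83.

bc14b6105f7483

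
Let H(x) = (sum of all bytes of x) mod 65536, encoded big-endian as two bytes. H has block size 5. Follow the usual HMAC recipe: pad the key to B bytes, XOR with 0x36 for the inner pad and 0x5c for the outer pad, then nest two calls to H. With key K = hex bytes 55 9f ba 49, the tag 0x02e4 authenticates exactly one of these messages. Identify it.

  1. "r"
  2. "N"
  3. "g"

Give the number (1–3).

1

Key hex bytes 55 9f ba 49 is 4 bytes ≤ B = 5; zero-pad to 5 bytes: K' = 55 9f ba 49 00.
K' ⊕ ipad = 63 a9 8c 7f 36; K' ⊕ opad = 09 c3 e6 15 5c.
m1: inner = H(63 a9 8c 7f 36 72) = 02 bf; tag = H(09 c3 e6 15 5c 02 bf) = 02e4 ← matches
m2: inner = H(63 a9 8c 7f 36 4e) = 02 9b; tag = H(09 c3 e6 15 5c 02 9b) = 02c0
m3: inner = H(63 a9 8c 7f 36 67) = 02 b4; tag = H(09 c3 e6 15 5c 02 b4) = 02d9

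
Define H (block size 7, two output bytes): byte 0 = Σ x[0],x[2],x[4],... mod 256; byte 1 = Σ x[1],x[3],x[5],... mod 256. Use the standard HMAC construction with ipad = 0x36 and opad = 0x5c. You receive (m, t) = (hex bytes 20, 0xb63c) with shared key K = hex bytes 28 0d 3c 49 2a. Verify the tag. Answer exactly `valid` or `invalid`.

valid

Key hex bytes 28 0d 3c 49 2a is 5 bytes ≤ B = 7; zero-pad to 7 bytes: K' = 28 0d 3c 49 2a 00 00.
K' ⊕ ipad = 1e 3b 0a 7f 1c 36 36; K' ⊕ opad = 74 51 60 15 76 5c 5c.
Inner hash: even-index sum = 122 mod 256 = 122; odd-index sum = 272 mod 256 = 16 → 7a 10.
Outer hash (recomputed tag): even-index sum = 438 mod 256 = 182; odd-index sum = 316 mod 256 = 60 → b6 3c.
Recomputed tag = b63c; claimed = b63c → match.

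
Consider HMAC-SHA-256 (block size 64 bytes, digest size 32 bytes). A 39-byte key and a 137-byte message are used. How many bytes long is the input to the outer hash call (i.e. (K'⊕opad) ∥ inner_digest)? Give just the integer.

96

Key is 39 ≤ 64 bytes, zero-padded: |K'| = 64.
Outer input = (K'⊕opad) ∥ H(inner) → 64 + 32 = 96 bytes.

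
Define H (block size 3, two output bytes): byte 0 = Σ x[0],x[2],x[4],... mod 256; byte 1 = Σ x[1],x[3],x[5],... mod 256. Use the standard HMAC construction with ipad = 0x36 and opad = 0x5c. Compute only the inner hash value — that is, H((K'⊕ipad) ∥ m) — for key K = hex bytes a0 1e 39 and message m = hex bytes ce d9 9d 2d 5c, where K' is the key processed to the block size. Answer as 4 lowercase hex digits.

Key hex bytes a0 1e 39 is exactly B = 3 bytes: K' = a0 1e 39.
K' ⊕ ipad = 96 28 0f.
Inner input = 96 28 0f ∥ ce d9 9d 2d 5c.
Inner hash: even-index sum = 427 mod 256 = 171; odd-index sum = 495 mod 256 = 239 → ab ef.

abef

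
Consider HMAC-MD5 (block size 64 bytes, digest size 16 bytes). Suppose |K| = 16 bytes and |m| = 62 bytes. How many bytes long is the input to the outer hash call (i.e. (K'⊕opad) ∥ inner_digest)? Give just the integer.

Key is 16 ≤ 64 bytes, zero-padded: |K'| = 64.
Outer input = (K'⊕opad) ∥ H(inner) → 64 + 16 = 80 bytes.

80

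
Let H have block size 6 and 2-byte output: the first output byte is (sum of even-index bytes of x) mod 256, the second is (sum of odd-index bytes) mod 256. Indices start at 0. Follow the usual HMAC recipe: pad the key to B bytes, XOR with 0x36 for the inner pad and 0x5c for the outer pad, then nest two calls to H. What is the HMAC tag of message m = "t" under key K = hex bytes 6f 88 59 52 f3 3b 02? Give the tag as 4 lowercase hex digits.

Key hex bytes 6f 88 59 52 f3 3b 02 is 7 bytes > B = 6, so hash it first: H(key) = bd 15, then zero-pad to 6 bytes: K' = bd 15 00 00 00 00.
K' ⊕ ipad = 8b 23 36 36 36 36.  K' ⊕ opad = e1 49 5c 5c 5c 5c.
Inner input = (K'⊕ipad) ∥ m = 8b 23 36 36 36 36 ∥ 74.
Inner hash: even-index sum = 363 mod 256 = 107; odd-index sum = 143 mod 256 = 143 → 6b 8f.
Outer input = (K'⊕opad) ∥ inner = e1 49 5c 5c 5c 5c ∥ 6b 8f.
Outer hash (tag): even-index sum = 516 mod 256 = 4; odd-index sum = 400 mod 256 = 144 → 04 90.

0490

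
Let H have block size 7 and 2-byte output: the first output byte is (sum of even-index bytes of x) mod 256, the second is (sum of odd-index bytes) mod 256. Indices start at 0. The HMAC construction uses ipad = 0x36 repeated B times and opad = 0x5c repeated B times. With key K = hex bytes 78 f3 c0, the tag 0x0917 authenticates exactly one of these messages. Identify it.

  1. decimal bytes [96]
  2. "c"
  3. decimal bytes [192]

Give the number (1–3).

1

Key hex bytes 78 f3 c0 is 3 bytes ≤ B = 7; zero-pad to 7 bytes: K' = 78 f3 c0 00 00 00 00.
K' ⊕ ipad = 4e c5 f6 36 36 36 36; K' ⊕ opad = 24 af 9c 5c 5c 5c 5c.
m1: inner = H(4e c5 f6 36 36 36 36 60) = b0 91; tag = H(24 af 9c 5c 5c 5c 5c b0 91) = 0917 ← matches
m2: inner = H(4e c5 f6 36 36 36 36 63) = b0 94; tag = H(24 af 9c 5c 5c 5c 5c b0 94) = 0c17
m3: inner = H(4e c5 f6 36 36 36 36 c0) = b0 f1; tag = H(24 af 9c 5c 5c 5c 5c b0 f1) = 6917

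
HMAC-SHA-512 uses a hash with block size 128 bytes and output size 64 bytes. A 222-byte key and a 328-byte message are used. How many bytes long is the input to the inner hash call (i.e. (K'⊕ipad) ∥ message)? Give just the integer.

Key is 222 > 128 bytes, so it is hashed to 64 bytes then zero-padded to 128: |K'| = 128.
Inner input = (K'⊕ipad) ∥ m → 128 + 328 = 456 bytes.

456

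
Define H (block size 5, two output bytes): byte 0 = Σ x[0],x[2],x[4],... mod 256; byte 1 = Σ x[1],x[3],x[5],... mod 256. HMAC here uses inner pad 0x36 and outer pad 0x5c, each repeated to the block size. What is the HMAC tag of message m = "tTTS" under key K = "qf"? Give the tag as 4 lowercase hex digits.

Key "qf" = 71 66 is 2 bytes ≤ B = 5; zero-pad to 5 bytes: K' = 71 66 00 00 00.
K' ⊕ ipad = 47 50 36 36 36.  K' ⊕ opad = 2d 3a 5c 5c 5c.
Inner input = (K'⊕ipad) ∥ m = 47 50 36 36 36 ∥ 74 54 54 53.
Inner hash: even-index sum = 346 mod 256 = 90; odd-index sum = 334 mod 256 = 78 → 5a 4e.
Outer input = (K'⊕opad) ∥ inner = 2d 3a 5c 5c 5c ∥ 5a 4e.
Outer hash (tag): even-index sum = 307 mod 256 = 51; odd-index sum = 240 mod 256 = 240 → 33 f0.

33f0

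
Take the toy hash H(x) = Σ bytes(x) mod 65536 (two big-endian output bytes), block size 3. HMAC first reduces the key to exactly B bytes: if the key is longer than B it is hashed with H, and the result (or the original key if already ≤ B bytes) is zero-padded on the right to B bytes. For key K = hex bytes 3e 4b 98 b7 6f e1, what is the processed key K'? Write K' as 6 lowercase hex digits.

|K| = 6 > B = 3, so first hash the key.
H(K): sum = 62+75+152+183+111+225 = 808 → 03 28.
Zero-pad H(K) = 03 28 to 3 bytes: K' = 03 28 00.

032800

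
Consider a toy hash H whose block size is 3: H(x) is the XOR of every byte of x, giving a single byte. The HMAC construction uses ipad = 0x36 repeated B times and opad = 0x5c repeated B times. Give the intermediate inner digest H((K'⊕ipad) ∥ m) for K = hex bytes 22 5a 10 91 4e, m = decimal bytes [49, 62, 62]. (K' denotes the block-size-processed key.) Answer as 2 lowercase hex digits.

b0

Key hex bytes 22 5a 10 91 4e is 5 bytes > B = 3, so hash it first: H(key) = b7, then zero-pad to 3 bytes: K' = b7 00 00.
K' ⊕ ipad = 81 36 36.
Inner input = 81 36 36 ∥ 31 3e 3e.
Inner hash: XOR 81⊕36⊕36⊕31⊕3e⊕3e = b0.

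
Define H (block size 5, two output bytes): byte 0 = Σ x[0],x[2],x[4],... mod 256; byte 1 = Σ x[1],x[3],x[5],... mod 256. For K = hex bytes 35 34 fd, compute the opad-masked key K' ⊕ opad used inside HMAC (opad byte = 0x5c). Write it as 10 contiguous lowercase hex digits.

Key hex bytes 35 34 fd is 3 bytes ≤ B = 5; zero-pad to 5 bytes: K' = 35 34 fd 00 00.
XOR each byte with 0x5c: 35⊕5c=69, 34⊕5c=68, fd⊕5c=a1, 00⊕5c=5c, 00⊕5c=5c.

6968a15c5c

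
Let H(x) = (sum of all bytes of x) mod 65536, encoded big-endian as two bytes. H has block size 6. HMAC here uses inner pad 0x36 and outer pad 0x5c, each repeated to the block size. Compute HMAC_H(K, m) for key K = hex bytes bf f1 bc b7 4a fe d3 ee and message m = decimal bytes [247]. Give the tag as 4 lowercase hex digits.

Key hex bytes bf f1 bc b7 4a fe d3 ee is 8 bytes > B = 6, so hash it first: H(key) = 06 2c, then zero-pad to 6 bytes: K' = 06 2c 00 00 00 00.
K' ⊕ ipad = 30 1a 36 36 36 36.  K' ⊕ opad = 5a 70 5c 5c 5c 5c.
Inner input = (K'⊕ipad) ∥ m = 30 1a 36 36 36 36 ∥ f7.
Inner hash: sum = 48+26+54+54+54+54+247 = 537 → 02 19.
Outer input = (K'⊕opad) ∥ inner = 5a 70 5c 5c 5c 5c ∥ 02 19.
Outer hash (tag): sum = 90+112+92+92+92+92+2+25 = 597 → 02 55.

0255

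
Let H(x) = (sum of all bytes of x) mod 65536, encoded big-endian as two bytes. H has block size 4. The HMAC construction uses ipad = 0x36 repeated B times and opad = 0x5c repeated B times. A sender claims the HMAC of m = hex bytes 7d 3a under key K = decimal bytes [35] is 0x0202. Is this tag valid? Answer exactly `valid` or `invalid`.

valid

Key decimal bytes [35] = 23 is 1 byte ≤ B = 4; zero-pad to 4 bytes: K' = 23 00 00 00.
K' ⊕ ipad = 15 36 36 36; K' ⊕ opad = 7f 5c 5c 5c.
Inner hash: sum = 21+54+54+54+125+58 = 366 → 01 6e.
Outer hash (recomputed tag): sum = 127+92+92+92+1+110 = 514 → 02 02.
Recomputed tag = 0202; claimed = 0202 → match.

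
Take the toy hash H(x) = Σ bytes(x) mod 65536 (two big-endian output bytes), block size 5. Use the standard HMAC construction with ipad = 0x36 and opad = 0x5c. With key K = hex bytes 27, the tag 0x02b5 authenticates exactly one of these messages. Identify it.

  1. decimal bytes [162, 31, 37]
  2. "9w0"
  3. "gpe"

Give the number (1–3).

2

Key hex bytes 27 is 1 byte ≤ B = 5; zero-pad to 5 bytes: K' = 27 00 00 00 00.
K' ⊕ ipad = 11 36 36 36 36; K' ⊕ opad = 7b 5c 5c 5c 5c.
m1: inner = H(11 36 36 36 36 a2 1f 25) = 01 cf; tag = H(7b 5c 5c 5c 5c 01 cf) = 02bb
m2: inner = H(11 36 36 36 36 39 77 30) = 01 c9; tag = H(7b 5c 5c 5c 5c 01 c9) = 02b5 ← matches
m3: inner = H(11 36 36 36 36 67 70 65) = 02 25; tag = H(7b 5c 5c 5c 5c 02 25) = 0212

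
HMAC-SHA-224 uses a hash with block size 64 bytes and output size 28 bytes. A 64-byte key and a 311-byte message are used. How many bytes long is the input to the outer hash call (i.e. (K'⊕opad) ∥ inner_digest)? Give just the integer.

Key is 64 ≤ 64 bytes, zero-padded: |K'| = 64.
Outer input = (K'⊕opad) ∥ H(inner) → 64 + 28 = 92 bytes.

92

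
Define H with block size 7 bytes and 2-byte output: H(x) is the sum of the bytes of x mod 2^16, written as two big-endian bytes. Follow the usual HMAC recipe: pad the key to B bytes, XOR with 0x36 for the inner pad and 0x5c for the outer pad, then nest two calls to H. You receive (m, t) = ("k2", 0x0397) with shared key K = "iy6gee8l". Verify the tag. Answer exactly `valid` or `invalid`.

Key "iy6gee8l" = 69 79 36 67 65 65 38 6c is 8 bytes > B = 7, so hash it first: H(key) = 02 ed, then zero-pad to 7 bytes: K' = 02 ed 00 00 00 00 00.
K' ⊕ ipad = 34 db 36 36 36 36 36; K' ⊕ opad = 5e b1 5c 5c 5c 5c 5c.
Inner hash: sum = 52+219+54+54+54+54+54+107+50 = 698 → 02 ba.
Outer hash (recomputed tag): sum = 94+177+92+92+92+92+92+2+186 = 919 → 03 97.
Recomputed tag = 0397; claimed = 0397 → match.

valid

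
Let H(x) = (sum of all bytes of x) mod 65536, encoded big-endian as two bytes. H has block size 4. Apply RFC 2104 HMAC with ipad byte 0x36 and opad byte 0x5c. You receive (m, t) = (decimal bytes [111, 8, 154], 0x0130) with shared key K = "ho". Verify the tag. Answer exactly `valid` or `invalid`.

Key "ho" = 68 6f is 2 bytes ≤ B = 4; zero-pad to 4 bytes: K' = 68 6f 00 00.
K' ⊕ ipad = 5e 59 36 36; K' ⊕ opad = 34 33 5c 5c.
Inner hash: sum = 94+89+54+54+111+8+154 = 564 → 02 34.
Outer hash (recomputed tag): sum = 52+51+92+92+2+52 = 341 → 01 55.
Recomputed tag = 0155; claimed = 0130 → mismatch.

invalid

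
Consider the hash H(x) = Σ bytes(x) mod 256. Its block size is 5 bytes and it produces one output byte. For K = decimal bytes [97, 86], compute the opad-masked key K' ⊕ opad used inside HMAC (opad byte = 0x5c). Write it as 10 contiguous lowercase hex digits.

3d0a5c5c5c

Key decimal bytes [97, 86] = 61 56 is 2 bytes ≤ B = 5; zero-pad to 5 bytes: K' = 61 56 00 00 00.
XOR each byte with 0x5c: 61⊕5c=3d, 56⊕5c=0a, 00⊕5c=5c, 00⊕5c=5c, 00⊕5c=5c.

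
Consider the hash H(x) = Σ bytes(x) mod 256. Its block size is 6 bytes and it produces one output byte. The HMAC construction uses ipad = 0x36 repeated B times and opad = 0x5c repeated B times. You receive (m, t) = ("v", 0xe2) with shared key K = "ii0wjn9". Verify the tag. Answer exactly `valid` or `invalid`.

Key "ii0wjn9" = 69 69 30 77 6a 6e 39 is 7 bytes > B = 6, so hash it first: H(key) = 8a, then zero-pad to 6 bytes: K' = 8a 00 00 00 00 00.
K' ⊕ ipad = bc 36 36 36 36 36; K' ⊕ opad = d6 5c 5c 5c 5c 5c.
Inner hash: sum = 188+54+54+54+54+54+118 = 576; mod 256 = 64 → 40.
Outer hash (recomputed tag): sum = 214+92+92+92+92+92+64 = 738; mod 256 = 226 → e2.
Recomputed tag = e2; claimed = e2 → match.

valid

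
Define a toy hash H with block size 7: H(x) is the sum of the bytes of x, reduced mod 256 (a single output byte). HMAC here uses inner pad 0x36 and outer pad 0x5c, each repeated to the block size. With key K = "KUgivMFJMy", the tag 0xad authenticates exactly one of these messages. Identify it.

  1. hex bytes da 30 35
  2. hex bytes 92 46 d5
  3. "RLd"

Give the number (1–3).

Key "KUgivMFJMy" = 4b 55 67 69 76 4d 46 4a 4d 79 is 10 bytes > B = 7, so hash it first: H(key) = 89, then zero-pad to 7 bytes: K' = 89 00 00 00 00 00 00.
K' ⊕ ipad = bf 36 36 36 36 36 36; K' ⊕ opad = d5 5c 5c 5c 5c 5c 5c.
m1: inner = H(bf 36 36 36 36 36 36 da 30 35) = 42; tag = H(d5 5c 5c 5c 5c 5c 5c 42) = 3f
m2: inner = H(bf 36 36 36 36 36 36 92 46 d5) = b0; tag = H(d5 5c 5c 5c 5c 5c 5c b0) = ad ← matches
m3: inner = H(bf 36 36 36 36 36 36 52 4c 64) = 05; tag = H(d5 5c 5c 5c 5c 5c 5c 05) = 02

2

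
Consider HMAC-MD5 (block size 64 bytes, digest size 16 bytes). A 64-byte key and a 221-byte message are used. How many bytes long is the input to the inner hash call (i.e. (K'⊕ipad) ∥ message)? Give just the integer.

Key is 64 ≤ 64 bytes, zero-padded: |K'| = 64.
Inner input = (K'⊕ipad) ∥ m → 64 + 221 = 285 bytes.

285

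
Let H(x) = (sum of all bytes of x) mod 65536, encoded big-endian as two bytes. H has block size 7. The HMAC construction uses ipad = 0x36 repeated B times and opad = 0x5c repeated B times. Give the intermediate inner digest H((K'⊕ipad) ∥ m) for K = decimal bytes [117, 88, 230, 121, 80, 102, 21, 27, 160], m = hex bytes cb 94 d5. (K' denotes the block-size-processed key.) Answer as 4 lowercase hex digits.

Key decimal bytes [117, 88, 230, 121, 80, 102, 21, 27, 160] = 75 58 e6 79 50 66 15 1b a0 is 9 bytes > B = 7, so hash it first: H(key) = 03 b2, then zero-pad to 7 bytes: K' = 03 b2 00 00 00 00 00.
K' ⊕ ipad = 35 84 36 36 36 36 36.
Inner input = 35 84 36 36 36 36 36 ∥ cb 94 d5.
Inner hash: sum = 53+132+54+54+54+54+54+203+148+213 = 1019 → 03 fb.

03fb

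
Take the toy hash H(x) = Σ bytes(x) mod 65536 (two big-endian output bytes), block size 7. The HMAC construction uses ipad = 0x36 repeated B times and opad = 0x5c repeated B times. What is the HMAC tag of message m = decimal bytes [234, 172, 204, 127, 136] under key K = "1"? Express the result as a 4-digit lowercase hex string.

034d

Key "1" = 31 is 1 byte ≤ B = 7; zero-pad to 7 bytes: K' = 31 00 00 00 00 00 00.
K' ⊕ ipad = 07 36 36 36 36 36 36.  K' ⊕ opad = 6d 5c 5c 5c 5c 5c 5c.
Inner input = (K'⊕ipad) ∥ m = 07 36 36 36 36 36 36 ∥ ea ac cc 7f 88.
Inner hash: sum = 7+54+54+54+54+54+54+234+172+204+127+136 = 1204 → 04 b4.
Outer input = (K'⊕opad) ∥ inner = 6d 5c 5c 5c 5c 5c 5c ∥ 04 b4.
Outer hash (tag): sum = 109+92+92+92+92+92+92+4+180 = 845 → 03 4d.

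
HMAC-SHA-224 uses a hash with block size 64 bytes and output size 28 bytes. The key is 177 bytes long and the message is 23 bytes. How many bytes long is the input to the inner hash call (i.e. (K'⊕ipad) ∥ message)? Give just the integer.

Key is 177 > 64 bytes, so it is hashed to 28 bytes then zero-padded to 64: |K'| = 64.
Inner input = (K'⊕ipad) ∥ m → 64 + 23 = 87 bytes.

87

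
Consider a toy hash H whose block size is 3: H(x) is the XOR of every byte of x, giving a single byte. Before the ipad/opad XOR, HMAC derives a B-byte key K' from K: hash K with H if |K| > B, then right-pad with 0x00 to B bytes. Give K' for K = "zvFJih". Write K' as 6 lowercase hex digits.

010000

|K| = 6 > B = 3, so first hash the key.
H(K): XOR 7a⊕76⊕46⊕4a⊕69⊕68 = 01.
Zero-pad H(K) = 01 to 3 bytes: K' = 01 00 00.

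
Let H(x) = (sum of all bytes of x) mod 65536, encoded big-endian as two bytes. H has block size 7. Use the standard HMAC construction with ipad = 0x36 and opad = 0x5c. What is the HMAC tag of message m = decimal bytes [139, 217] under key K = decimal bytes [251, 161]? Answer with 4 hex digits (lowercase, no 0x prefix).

0449

Key decimal bytes [251, 161] = fb a1 is 2 bytes ≤ B = 7; zero-pad to 7 bytes: K' = fb a1 00 00 00 00 00.
K' ⊕ ipad = cd 97 36 36 36 36 36.  K' ⊕ opad = a7 fd 5c 5c 5c 5c 5c.
Inner input = (K'⊕ipad) ∥ m = cd 97 36 36 36 36 36 ∥ 8b d9.
Inner hash: sum = 205+151+54+54+54+54+54+139+217 = 982 → 03 d6.
Outer input = (K'⊕opad) ∥ inner = a7 fd 5c 5c 5c 5c 5c ∥ 03 d6.
Outer hash (tag): sum = 167+253+92+92+92+92+92+3+214 = 1097 → 04 49.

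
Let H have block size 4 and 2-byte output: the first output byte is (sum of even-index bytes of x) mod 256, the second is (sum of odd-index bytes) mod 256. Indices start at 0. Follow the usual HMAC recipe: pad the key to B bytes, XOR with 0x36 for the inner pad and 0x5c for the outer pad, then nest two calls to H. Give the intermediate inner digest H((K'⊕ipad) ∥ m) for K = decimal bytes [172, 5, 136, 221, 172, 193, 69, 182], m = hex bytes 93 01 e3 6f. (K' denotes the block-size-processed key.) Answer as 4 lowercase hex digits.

Key decimal bytes [172, 5, 136, 221, 172, 193, 69, 182] = ac 05 88 dd ac c1 45 b6 is 8 bytes > B = 4, so hash it first: H(key) = 25 59, then zero-pad to 4 bytes: K' = 25 59 00 00.
K' ⊕ ipad = 13 6f 36 36.
Inner input = 13 6f 36 36 ∥ 93 01 e3 6f.
Inner hash: even-index sum = 447 mod 256 = 191; odd-index sum = 277 mod 256 = 21 → bf 15.

bf15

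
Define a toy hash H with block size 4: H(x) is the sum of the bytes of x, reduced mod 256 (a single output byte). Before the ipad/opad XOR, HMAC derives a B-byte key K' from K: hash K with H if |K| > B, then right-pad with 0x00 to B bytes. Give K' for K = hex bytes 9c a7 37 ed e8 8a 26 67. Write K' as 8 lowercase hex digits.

|K| = 8 > B = 4, so first hash the key.
H(K): sum = 156+167+55+237+232+138+38+103 = 1126; mod 256 = 102 → 66.
Zero-pad H(K) = 66 to 4 bytes: K' = 66 00 00 00.

66000000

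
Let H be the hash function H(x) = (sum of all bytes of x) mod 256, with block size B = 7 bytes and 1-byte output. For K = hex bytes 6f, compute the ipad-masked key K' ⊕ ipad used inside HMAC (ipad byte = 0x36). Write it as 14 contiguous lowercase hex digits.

59363636363636

Key hex bytes 6f is 1 byte ≤ B = 7; zero-pad to 7 bytes: K' = 6f 00 00 00 00 00 00.
XOR each byte with 0x36: 6f⊕36=59, 00⊕36=36, 00⊕36=36, 00⊕36=36, 00⊕36=36, 00⊕36=36, 00⊕36=36.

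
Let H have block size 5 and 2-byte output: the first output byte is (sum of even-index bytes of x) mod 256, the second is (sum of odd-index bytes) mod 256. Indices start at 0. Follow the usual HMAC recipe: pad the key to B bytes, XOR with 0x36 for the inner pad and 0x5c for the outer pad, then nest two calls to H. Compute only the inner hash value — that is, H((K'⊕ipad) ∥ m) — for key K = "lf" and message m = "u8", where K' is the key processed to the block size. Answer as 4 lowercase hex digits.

Key "lf" = 6c 66 is 2 bytes ≤ B = 5; zero-pad to 5 bytes: K' = 6c 66 00 00 00.
K' ⊕ ipad = 5a 50 36 36 36.
Inner input = 5a 50 36 36 36 ∥ 75 38.
Inner hash: even-index sum = 254 mod 256 = 254; odd-index sum = 251 mod 256 = 251 → fe fb.

fefb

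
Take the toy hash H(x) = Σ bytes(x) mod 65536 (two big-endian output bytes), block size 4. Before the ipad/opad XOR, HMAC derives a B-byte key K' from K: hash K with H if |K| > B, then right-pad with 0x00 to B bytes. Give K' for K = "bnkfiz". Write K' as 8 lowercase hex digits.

02840000

|K| = 6 > B = 4, so first hash the key.
H(K): sum = 98+110+107+102+105+122 = 644 → 02 84.
Zero-pad H(K) = 02 84 to 4 bytes: K' = 02 84 00 00.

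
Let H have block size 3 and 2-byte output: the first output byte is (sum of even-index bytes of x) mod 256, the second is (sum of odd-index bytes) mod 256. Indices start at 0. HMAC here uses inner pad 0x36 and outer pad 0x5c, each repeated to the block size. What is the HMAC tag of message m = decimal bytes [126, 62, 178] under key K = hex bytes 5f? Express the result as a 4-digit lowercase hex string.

c539

Key hex bytes 5f is 1 byte ≤ B = 3; zero-pad to 3 bytes: K' = 5f 00 00.
K' ⊕ ipad = 69 36 36.  K' ⊕ opad = 03 5c 5c.
Inner input = (K'⊕ipad) ∥ m = 69 36 36 ∥ 7e 3e b2.
Inner hash: even-index sum = 221 mod 256 = 221; odd-index sum = 358 mod 256 = 102 → dd 66.
Outer input = (K'⊕opad) ∥ inner = 03 5c 5c ∥ dd 66.
Outer hash (tag): even-index sum = 197 mod 256 = 197; odd-index sum = 313 mod 256 = 57 → c5 39.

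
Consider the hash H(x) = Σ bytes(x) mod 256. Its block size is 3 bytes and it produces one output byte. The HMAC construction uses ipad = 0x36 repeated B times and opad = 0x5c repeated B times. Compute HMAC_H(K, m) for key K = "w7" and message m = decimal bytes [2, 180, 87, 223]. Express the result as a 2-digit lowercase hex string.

56

Key "w7" = 77 37 is 2 bytes ≤ B = 3; zero-pad to 3 bytes: K' = 77 37 00.
K' ⊕ ipad = 41 01 36.  K' ⊕ opad = 2b 6b 5c.
Inner input = (K'⊕ipad) ∥ m = 41 01 36 ∥ 02 b4 57 df.
Inner hash: sum = 65+1+54+2+180+87+223 = 612; mod 256 = 100 → 64.
Outer input = (K'⊕opad) ∥ inner = 2b 6b 5c ∥ 64.
Outer hash (tag): sum = 43+107+92+100 = 342; mod 256 = 86 → 56.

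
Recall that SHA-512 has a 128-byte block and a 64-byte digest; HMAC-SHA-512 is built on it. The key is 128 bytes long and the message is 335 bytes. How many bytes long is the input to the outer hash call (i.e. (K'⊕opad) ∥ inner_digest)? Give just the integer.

192

Key is 128 ≤ 128 bytes, zero-padded: |K'| = 128.
Outer input = (K'⊕opad) ∥ H(inner) → 128 + 64 = 192 bytes.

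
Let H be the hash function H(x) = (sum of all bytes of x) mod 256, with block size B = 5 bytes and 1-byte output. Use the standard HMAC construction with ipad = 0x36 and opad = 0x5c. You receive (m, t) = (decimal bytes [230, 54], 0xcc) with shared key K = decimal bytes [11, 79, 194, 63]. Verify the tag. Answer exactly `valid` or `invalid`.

valid

Key decimal bytes [11, 79, 194, 63] = 0b 4f c2 3f is 4 bytes ≤ B = 5; zero-pad to 5 bytes: K' = 0b 4f c2 3f 00.
K' ⊕ ipad = 3d 79 f4 09 36; K' ⊕ opad = 57 13 9e 63 5c.
Inner hash: sum = 61+121+244+9+54+230+54 = 773; mod 256 = 5 → 05.
Outer hash (recomputed tag): sum = 87+19+158+99+92+5 = 460; mod 256 = 204 → cc.
Recomputed tag = cc; claimed = cc → match.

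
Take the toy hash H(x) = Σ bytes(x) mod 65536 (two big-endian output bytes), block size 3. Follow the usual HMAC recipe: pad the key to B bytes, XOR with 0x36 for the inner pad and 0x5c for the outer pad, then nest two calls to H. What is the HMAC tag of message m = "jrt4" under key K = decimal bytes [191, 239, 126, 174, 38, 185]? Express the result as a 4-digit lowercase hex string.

0220

Key decimal bytes [191, 239, 126, 174, 38, 185] = bf ef 7e ae 26 b9 is 6 bytes > B = 3, so hash it first: H(key) = 03 b9, then zero-pad to 3 bytes: K' = 03 b9 00.
K' ⊕ ipad = 35 8f 36.  K' ⊕ opad = 5f e5 5c.
Inner input = (K'⊕ipad) ∥ m = 35 8f 36 ∥ 6a 72 74 34.
Inner hash: sum = 53+143+54+106+114+116+52 = 638 → 02 7e.
Outer input = (K'⊕opad) ∥ inner = 5f e5 5c ∥ 02 7e.
Outer hash (tag): sum = 95+229+92+2+126 = 544 → 02 20.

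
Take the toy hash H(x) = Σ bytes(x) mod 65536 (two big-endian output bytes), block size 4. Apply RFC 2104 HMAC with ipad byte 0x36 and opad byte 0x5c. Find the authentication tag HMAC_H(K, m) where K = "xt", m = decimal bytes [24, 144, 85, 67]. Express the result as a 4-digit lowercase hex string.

Key "xt" = 78 74 is 2 bytes ≤ B = 4; zero-pad to 4 bytes: K' = 78 74 00 00.
K' ⊕ ipad = 4e 42 36 36.  K' ⊕ opad = 24 28 5c 5c.
Inner input = (K'⊕ipad) ∥ m = 4e 42 36 36 ∥ 18 90 55 43.
Inner hash: sum = 78+66+54+54+24+144+85+67 = 572 → 02 3c.
Outer input = (K'⊕opad) ∥ inner = 24 28 5c 5c ∥ 02 3c.
Outer hash (tag): sum = 36+40+92+92+2+60 = 322 → 01 42.

0142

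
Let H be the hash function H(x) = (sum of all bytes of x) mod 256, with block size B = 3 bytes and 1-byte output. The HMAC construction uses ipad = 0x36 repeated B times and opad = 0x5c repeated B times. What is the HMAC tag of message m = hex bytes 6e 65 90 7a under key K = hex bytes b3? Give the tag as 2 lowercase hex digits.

75

Key hex bytes b3 is 1 byte ≤ B = 3; zero-pad to 3 bytes: K' = b3 00 00.
K' ⊕ ipad = 85 36 36.  K' ⊕ opad = ef 5c 5c.
Inner input = (K'⊕ipad) ∥ m = 85 36 36 ∥ 6e 65 90 7a.
Inner hash: sum = 133+54+54+110+101+144+122 = 718; mod 256 = 206 → ce.
Outer input = (K'⊕opad) ∥ inner = ef 5c 5c ∥ ce.
Outer hash (tag): sum = 239+92+92+206 = 629; mod 256 = 117 → 75.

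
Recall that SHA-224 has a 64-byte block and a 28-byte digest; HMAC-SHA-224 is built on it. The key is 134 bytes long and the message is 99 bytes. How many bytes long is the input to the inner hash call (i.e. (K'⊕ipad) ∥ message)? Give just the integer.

Key is 134 > 64 bytes, so it is hashed to 28 bytes then zero-padded to 64: |K'| = 64.
Inner input = (K'⊕ipad) ∥ m → 64 + 99 = 163 bytes.

163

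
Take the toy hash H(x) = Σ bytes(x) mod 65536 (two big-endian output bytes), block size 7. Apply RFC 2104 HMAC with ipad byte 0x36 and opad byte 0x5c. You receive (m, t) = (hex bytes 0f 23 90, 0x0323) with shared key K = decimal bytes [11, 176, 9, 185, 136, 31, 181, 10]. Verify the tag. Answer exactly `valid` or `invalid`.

Key decimal bytes [11, 176, 9, 185, 136, 31, 181, 10] = 0b b0 09 b9 88 1f b5 0a is 8 bytes > B = 7, so hash it first: H(key) = 02 e3, then zero-pad to 7 bytes: K' = 02 e3 00 00 00 00 00.
K' ⊕ ipad = 34 d5 36 36 36 36 36; K' ⊕ opad = 5e bf 5c 5c 5c 5c 5c.
Inner hash: sum = 52+213+54+54+54+54+54+15+35+144 = 729 → 02 d9.
Outer hash (recomputed tag): sum = 94+191+92+92+92+92+92+2+217 = 964 → 03 c4.
Recomputed tag = 03c4; claimed = 0323 → mismatch.

invalid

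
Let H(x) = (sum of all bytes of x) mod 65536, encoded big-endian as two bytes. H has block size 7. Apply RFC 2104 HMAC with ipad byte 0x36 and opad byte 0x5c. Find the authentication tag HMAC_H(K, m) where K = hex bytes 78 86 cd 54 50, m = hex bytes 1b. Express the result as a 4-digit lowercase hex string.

Key hex bytes 78 86 cd 54 50 is 5 bytes ≤ B = 7; zero-pad to 7 bytes: K' = 78 86 cd 54 50 00 00.
K' ⊕ ipad = 4e b0 fb 62 66 36 36.  K' ⊕ opad = 24 da 91 08 0c 5c 5c.
Inner input = (K'⊕ipad) ∥ m = 4e b0 fb 62 66 36 36 ∥ 1b.
Inner hash: sum = 78+176+251+98+102+54+54+27 = 840 → 03 48.
Outer input = (K'⊕opad) ∥ inner = 24 da 91 08 0c 5c 5c ∥ 03 48.
Outer hash (tag): sum = 36+218+145+8+12+92+92+3+72 = 678 → 02 a6.

02a6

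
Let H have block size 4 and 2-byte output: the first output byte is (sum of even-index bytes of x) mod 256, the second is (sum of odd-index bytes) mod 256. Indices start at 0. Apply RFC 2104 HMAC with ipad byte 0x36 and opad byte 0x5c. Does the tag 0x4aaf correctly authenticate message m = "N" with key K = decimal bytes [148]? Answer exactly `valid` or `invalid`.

Key decimal bytes [148] = 94 is 1 byte ≤ B = 4; zero-pad to 4 bytes: K' = 94 00 00 00.
K' ⊕ ipad = a2 36 36 36; K' ⊕ opad = c8 5c 5c 5c.
Inner hash: even-index sum = 294 mod 256 = 38; odd-index sum = 108 mod 256 = 108 → 26 6c.
Outer hash (recomputed tag): even-index sum = 330 mod 256 = 74; odd-index sum = 292 mod 256 = 36 → 4a 24.
Recomputed tag = 4a24; claimed = 4aaf → mismatch.

invalid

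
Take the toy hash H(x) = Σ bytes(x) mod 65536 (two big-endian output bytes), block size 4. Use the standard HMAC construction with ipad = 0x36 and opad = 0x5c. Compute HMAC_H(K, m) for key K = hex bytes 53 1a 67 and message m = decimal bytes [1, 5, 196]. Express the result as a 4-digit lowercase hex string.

01cf

Key hex bytes 53 1a 67 is 3 bytes ≤ B = 4; zero-pad to 4 bytes: K' = 53 1a 67 00.
K' ⊕ ipad = 65 2c 51 36.  K' ⊕ opad = 0f 46 3b 5c.
Inner input = (K'⊕ipad) ∥ m = 65 2c 51 36 ∥ 01 05 c4.
Inner hash: sum = 101+44+81+54+1+5+196 = 482 → 01 e2.
Outer input = (K'⊕opad) ∥ inner = 0f 46 3b 5c ∥ 01 e2.
Outer hash (tag): sum = 15+70+59+92+1+226 = 463 → 01 cf.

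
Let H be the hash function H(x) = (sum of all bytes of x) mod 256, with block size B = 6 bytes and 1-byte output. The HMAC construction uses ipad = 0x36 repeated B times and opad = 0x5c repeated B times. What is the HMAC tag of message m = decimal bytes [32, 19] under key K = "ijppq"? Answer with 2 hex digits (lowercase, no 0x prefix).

43

Key "ijppq" = 69 6a 70 70 71 is 5 bytes ≤ B = 6; zero-pad to 6 bytes: K' = 69 6a 70 70 71 00.
K' ⊕ ipad = 5f 5c 46 46 47 36.  K' ⊕ opad = 35 36 2c 2c 2d 5c.
Inner input = (K'⊕ipad) ∥ m = 5f 5c 46 46 47 36 ∥ 20 13.
Inner hash: sum = 95+92+70+70+71+54+32+19 = 503; mod 256 = 247 → f7.
Outer input = (K'⊕opad) ∥ inner = 35 36 2c 2c 2d 5c ∥ f7.
Outer hash (tag): sum = 53+54+44+44+45+92+247 = 579; mod 256 = 67 → 43.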